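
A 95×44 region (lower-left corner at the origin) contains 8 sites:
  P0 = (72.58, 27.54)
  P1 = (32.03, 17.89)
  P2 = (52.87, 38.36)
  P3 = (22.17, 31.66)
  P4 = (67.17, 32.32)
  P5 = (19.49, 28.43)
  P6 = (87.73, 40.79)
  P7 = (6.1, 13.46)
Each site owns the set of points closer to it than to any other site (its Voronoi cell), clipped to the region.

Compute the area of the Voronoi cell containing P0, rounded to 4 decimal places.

Area of P0's cell: 1041.4710

1. box [0,95]×[0,44]: [(0, 0) (95, 0) (95, 44) (0, 44)]
2. ⊥bis P0·P1 via (52.305,22.715): [(57.7107, 0) (95, 0) (95, 44) (47.2396, 44)]  |A|=1871.0932
3. ⊥bis P0·P2 via (62.725,32.95): [(53.757, 16.6136) (57.7107, 0) (95, 0) (95, 44) (68.791, 44)]  |A|=1575.9864
4. ⊥bis P0·P3 via (47.375,29.6): [(53.757, 16.6136) (57.7107, 0) (95, 0) (95, 44) (68.791, 44)]  |A|=1575.9864
5. ⊥bis P0·P4 via (69.875,29.93): [(54.6805, 12.7329) (57.7107, 0) (95, 0) (95, 44) (82.3065, 44)]  |A|=1322.8732
6. ⊥bis P0·P5 via (46.035,27.985): [(54.6805, 12.7329) (57.7107, 0) (95, 0) (95, 44) (82.3065, 44)]  |A|=1322.8732
7. ⊥bis P0·P6 via (80.155,34.165): [(76.9026, 37.8838) (54.6805, 12.7329) (57.7107, 0) (95, 0) (95, 17.1913)]  |A|=1041.471
8. ⊥bis P0·P7 via (39.34,20.5): [(76.9026, 37.8838) (54.6805, 12.7329) (57.7107, 0) (95, 0) (95, 17.1913)]  |A|=1041.471
9. canonical 5-gon: [(76.9026, 37.8838) (54.6805, 12.7329) (57.7107, 0) (95, 0) (95, 17.1913)]
10. shoelace: 1041.471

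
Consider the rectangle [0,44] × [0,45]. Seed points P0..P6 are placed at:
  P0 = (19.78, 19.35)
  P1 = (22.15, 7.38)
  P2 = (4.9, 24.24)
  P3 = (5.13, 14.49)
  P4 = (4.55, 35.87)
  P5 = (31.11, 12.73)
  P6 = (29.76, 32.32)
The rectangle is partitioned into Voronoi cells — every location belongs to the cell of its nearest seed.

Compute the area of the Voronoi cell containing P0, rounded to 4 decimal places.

1. box [0,44]×[0,45]: [(0, 0) (44, 0) (44, 45) (0, 45)]
2. ⊥bis P0·P1 via (20.965,13.365): [(0, 9.214) (44, 17.9258) (44, 45) (0, 45)]  |A|=1382.9233
3. ⊥bis P0·P2 via (12.34,21.795): [(8.7766, 10.9518) (44, 17.9258) (44, 45) (19.9658, 45)]  |A|=885.983
4. ⊥bis P0·P3 via (12.455,16.92): [(11.5924, 19.5202) (14.0862, 12.003) (44, 17.9258) (44, 45) (19.9658, 45)]  |A|=864.7159
5. ⊥bis P0·P4 via (12.165,27.61): [(15.1577, 30.369) (11.5924, 19.5202) (14.0862, 12.003) (44, 17.9258) (44, 45) (31.028, 45)]  |A|=783.7907
6. ⊥bis P0·P5 via (25.445,16.04): [(15.1577, 30.369) (11.5924, 19.5202) (14.0862, 12.003) (24.2636, 14.0181) (42.366, 45) (31.028, 45)]  |A|=491.3059
7. ⊥bis P0·P6 via (24.77,25.835): [(16.85, 31.9292) (15.1577, 30.369) (11.5924, 19.5202) (14.0862, 12.003) (24.2636, 14.0181) (29.1837, 22.4388)]  |A|=215.5224
8. canonical 6-gon: [(16.85, 31.9292) (15.1577, 30.369) (11.5924, 19.5202) (14.0862, 12.003) (24.2636, 14.0181) (29.1837, 22.4388)]
9. shoelace: 215.5224

Area of P0's cell: 215.5224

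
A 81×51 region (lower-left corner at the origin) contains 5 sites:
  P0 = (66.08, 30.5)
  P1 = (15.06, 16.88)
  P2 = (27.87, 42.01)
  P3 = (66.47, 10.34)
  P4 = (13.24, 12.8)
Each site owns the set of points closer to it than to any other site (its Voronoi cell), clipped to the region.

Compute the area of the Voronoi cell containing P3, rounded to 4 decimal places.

Area of P3's cell: 825.9597

1. box [0,81]×[0,51]: [(0, 0) (81, 0) (81, 51) (0, 51)]
2. ⊥bis P3·P0 via (66.275,20.42): [(0, 19.1379) (0, 0) (81, 0) (81, 20.7049)]  |A|=1613.6315
3. ⊥bis P3·P1 via (40.765,13.61): [(41.5705, 19.9421) (39.0336, 0) (81, 0) (81, 20.7049)]  |A|=826.6393
4. ⊥bis P3·P2 via (47.17,26.175): [(42.0639, 19.9516) (41.4814, 19.2416) (39.0336, 0) (81, 0) (81, 20.7049)]  |A|=826.4669
5. ⊥bis P3·P4 via (39.855,11.57): [(42.0639, 19.9516) (41.4814, 19.2416) (39.4839, 3.5391) (39.3203, 0) (81, 0) (81, 20.7049)]  |A|=825.9597
6. canonical 6-gon: [(42.0639, 19.9516) (41.4814, 19.2416) (39.4839, 3.5391) (39.3203, 0) (81, 0) (81, 20.7049)]
7. shoelace: 825.9597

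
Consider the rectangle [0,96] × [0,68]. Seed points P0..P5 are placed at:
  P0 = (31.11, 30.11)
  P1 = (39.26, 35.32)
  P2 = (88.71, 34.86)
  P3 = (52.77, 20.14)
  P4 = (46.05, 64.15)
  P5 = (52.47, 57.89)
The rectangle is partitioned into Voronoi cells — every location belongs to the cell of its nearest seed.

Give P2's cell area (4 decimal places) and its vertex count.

1. box [0,96]×[0,68]: [(0, 0) (96, 0) (96, 68) (0, 68)]
2. ⊥bis P2·P0 via (59.91,32.485): [(62.5889, 0) (96, 0) (96, 68) (56.9812, 68)]  |A|=2462.6156
3. ⊥bis P2·P1 via (63.985,35.09): [(63.6586, 0) (96, 0) (96, 68) (64.2911, 68)]  |A|=2177.7095
4. ⊥bis P2·P3 via (70.74,27.5): [(64.066, 43.7951) (82.0032, 0) (96, 0) (96, 68) (64.2911, 68)]  |A|=1776.0066
5. ⊥bis P2·P4 via (67.38,49.505): [(64.0743, 44.6904) (64.066, 43.7951) (82.0032, 0) (96, 0) (96, 68) (80.0785, 68)]  |A|=1592.0076
6. ⊥bis P2·P5 via (70.59,46.375): [(65.9803, 39.1212) (82.0032, 0) (96, 0) (96, 68) (84.3324, 68)]  |A|=1462.9288
7. canonical 5-gon: [(65.9803, 39.1212) (82.0032, 0) (96, 0) (96, 68) (84.3324, 68)]
8. shoelace: 1462.9288

Area of P2's cell: 1462.9288 (5 vertices)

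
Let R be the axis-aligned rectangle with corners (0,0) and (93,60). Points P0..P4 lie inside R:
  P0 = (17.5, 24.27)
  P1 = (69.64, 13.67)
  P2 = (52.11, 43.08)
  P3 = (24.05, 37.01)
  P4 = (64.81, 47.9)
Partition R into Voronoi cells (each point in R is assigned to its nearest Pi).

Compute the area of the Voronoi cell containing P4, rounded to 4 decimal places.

1. box [0,93]×[0,60]: [(0, 0) (93, 0) (93, 60) (0, 60)]
2. ⊥bis P4·P0 via (41.155,36.085): [(59.1784, 0) (93, 0) (93, 60) (29.2101, 60)]  |A|=2928.3429
3. ⊥bis P4·P1 via (67.225,30.785): [(45.3443, 27.6975) (93, 34.422) (93, 60) (29.2101, 60)]  |A|=1639.7544
4. ⊥bis P4·P2 via (58.46,45.49): [(64.2028, 30.3586) (93, 34.422) (93, 60) (52.9531, 60)]  |A|=961.8126
5. ⊥bis P4·P3 via (44.43,42.455): [(64.2028, 30.3586) (93, 34.422) (93, 60) (52.9531, 60)]  |A|=961.8126
6. canonical 4-gon: [(64.2028, 30.3586) (93, 34.422) (93, 60) (52.9531, 60)]
7. shoelace: 961.8126

Area of P4's cell: 961.8126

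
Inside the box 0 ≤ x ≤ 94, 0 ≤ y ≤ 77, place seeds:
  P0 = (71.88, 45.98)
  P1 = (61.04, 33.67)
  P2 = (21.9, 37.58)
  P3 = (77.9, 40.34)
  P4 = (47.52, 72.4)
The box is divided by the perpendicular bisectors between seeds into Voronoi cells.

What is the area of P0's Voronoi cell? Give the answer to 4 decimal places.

1. box [0,94]×[0,77]: [(0, 0) (94, 0) (94, 77) (0, 77)]
2. ⊥bis P0·P1 via (66.46,39.825): [(94, 15.5737) (94, 77) (24.2437, 77)]  |A|=2142.4347
3. ⊥bis P0·P2 via (46.89,41.78): [(43.8762, 59.7119) (94, 15.5737) (94, 77) (40.9707, 77)]  |A|=1997.8465
4. ⊥bis P0·P3 via (74.89,43.16): [(43.8762, 59.7119) (69.3671, 37.265) (94, 63.5576) (94, 77) (40.9707, 77)]  |A|=1406.8564
5. ⊥bis P0·P4 via (59.7,59.19): [(52.2596, 52.3297) (69.3671, 37.265) (94, 63.5576) (94, 77) (79.0161, 77)]  |A|=875.8193
6. canonical 5-gon: [(52.2596, 52.3297) (69.3671, 37.265) (94, 63.5576) (94, 77) (79.0161, 77)]
7. shoelace: 875.8193

Area of P0's cell: 875.8193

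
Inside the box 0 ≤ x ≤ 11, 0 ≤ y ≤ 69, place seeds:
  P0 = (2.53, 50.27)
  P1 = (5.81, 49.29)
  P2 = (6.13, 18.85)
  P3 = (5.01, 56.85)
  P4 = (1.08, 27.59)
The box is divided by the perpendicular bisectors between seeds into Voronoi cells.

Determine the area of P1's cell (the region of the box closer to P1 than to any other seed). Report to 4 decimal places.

Area of P1's cell: 124.6615

1. box [0,11]×[0,69]: [(0, 0) (11, 0) (11, 69) (0, 69)]
2. ⊥bis P1·P0 via (4.17,49.78): [(0, 35.8233) (0, 0) (11, 0) (11, 69) (9.9126, 69)]  |A|=594.5668
3. ⊥bis P1·P2 via (5.97,34.07): [(0, 35.8233) (0, 34.0072) (11, 34.1229) (11, 69) (9.9126, 69)]  |A|=219.8511
4. ⊥bis P1·P3 via (5.41,53.07): [(5.1446, 53.0419) (0, 35.8233) (0, 34.0072) (11, 34.1229) (11, 53.6615)]  |A|=166.268
5. ⊥bis P1·P4 via (3.445,38.44): [(5.1446, 53.0419) (0.9447, 38.985) (11, 36.7932) (11, 53.6615)]  |A|=124.6615
6. canonical 4-gon: [(5.1446, 53.0419) (0.9447, 38.985) (11, 36.7932) (11, 53.6615)]
7. shoelace: 124.6615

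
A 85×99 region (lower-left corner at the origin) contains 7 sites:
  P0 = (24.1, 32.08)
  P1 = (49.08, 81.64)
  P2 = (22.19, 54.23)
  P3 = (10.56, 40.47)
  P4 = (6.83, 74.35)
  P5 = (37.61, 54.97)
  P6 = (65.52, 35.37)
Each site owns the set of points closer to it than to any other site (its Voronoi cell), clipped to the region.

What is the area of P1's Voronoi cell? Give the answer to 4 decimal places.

1. box [0,85]×[0,99]: [(0, 0) (85, 0) (85, 99) (0, 99)]
2. ⊥bis P1·P0 via (36.59,56.86): [(0, 75.3027) (85, 32.4596) (85, 99) (0, 99)]  |A|=3835.1022
3. ⊥bis P1·P2 via (35.635,67.935): [(57.8442, 46.1471) (85, 32.4596) (85, 99) (3.9693, 99)]  |A|=3044.8317
4. ⊥bis P1·P3 via (29.82,61.055): [(57.8442, 46.1471) (85, 32.4596) (85, 99) (3.9693, 99)]  |A|=3044.8317
5. ⊥bis P1·P4 via (27.955,77.995): [(28.4796, 74.9547) (57.8442, 46.1471) (85, 32.4596) (85, 99) (24.3307, 99)]  |A|=2800.0328
6. ⊥bis P1·P5 via (43.345,68.305): [(28.4796, 74.9547) (28.9451, 74.498) (85, 50.3904) (85, 99) (24.3307, 99)]  |A|=2110.313
7. ⊥bis P1·P6 via (57.3,58.505): [(28.4796, 74.9547) (28.9451, 74.498) (62.1363, 60.2234) (85, 68.347) (85, 99) (24.3307, 99)]  |A|=1905.0363
8. canonical 6-gon: [(28.4796, 74.9547) (28.9451, 74.498) (62.1363, 60.2234) (85, 68.347) (85, 99) (24.3307, 99)]
9. shoelace: 1905.0363

Area of P1's cell: 1905.0363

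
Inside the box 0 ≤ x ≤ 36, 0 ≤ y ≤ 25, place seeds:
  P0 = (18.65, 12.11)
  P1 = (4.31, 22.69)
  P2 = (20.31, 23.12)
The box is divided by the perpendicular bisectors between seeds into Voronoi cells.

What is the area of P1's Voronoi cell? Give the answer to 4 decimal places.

1. box [0,36]×[0,25]: [(0, 0) (36, 0) (36, 25) (0, 25)]
2. ⊥bis P1·P0 via (11.48,17.4): [(0, 1.8402) (17.0873, 25) (0, 25)]  |A|=197.8691
3. ⊥bis P1·P2 via (12.31,22.905): [(0, 1.8402) (12.4236, 18.6789) (12.2537, 25) (0, 25)]  |A|=182.5924
4. canonical 4-gon: [(0, 1.8402) (12.4236, 18.6789) (12.2537, 25) (0, 25)]
5. shoelace: 182.5924

Area of P1's cell: 182.5924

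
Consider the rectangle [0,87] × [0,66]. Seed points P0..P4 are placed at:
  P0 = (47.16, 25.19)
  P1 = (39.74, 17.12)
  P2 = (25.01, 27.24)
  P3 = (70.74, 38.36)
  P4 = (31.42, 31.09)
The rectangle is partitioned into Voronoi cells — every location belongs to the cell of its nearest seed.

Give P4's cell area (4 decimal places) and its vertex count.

Area of P4's cell: 1071.7826 (5 vertices)

1. box [0,87]×[0,66]: [(0, 0) (87, 0) (87, 66) (0, 66)]
2. ⊥bis P4·P0 via (39.29,28.14): [(0, 0) (28.742, 0) (53.4815, 66) (0, 66)]  |A|=2713.3741
3. ⊥bis P4·P1 via (35.58,24.105): [(0, 2.9149) (38.4091, 25.7899) (53.4815, 66) (0, 66)]  |A|=2286.7684
4. ⊥bis P4·P2 via (28.215,29.165): [(32.3939, 22.2075) (38.4091, 25.7899) (53.4815, 66) (6.091, 66)]  |A|=1131.6129
5. ⊥bis P4·P3 via (51.08,34.725): [(32.3939, 22.2075) (38.4091, 25.7899) (48.0008, 51.3787) (45.2975, 66) (6.091, 66)]  |A|=1071.7826
6. canonical 5-gon: [(32.3939, 22.2075) (38.4091, 25.7899) (48.0008, 51.3787) (45.2975, 66) (6.091, 66)]
7. shoelace: 1071.7826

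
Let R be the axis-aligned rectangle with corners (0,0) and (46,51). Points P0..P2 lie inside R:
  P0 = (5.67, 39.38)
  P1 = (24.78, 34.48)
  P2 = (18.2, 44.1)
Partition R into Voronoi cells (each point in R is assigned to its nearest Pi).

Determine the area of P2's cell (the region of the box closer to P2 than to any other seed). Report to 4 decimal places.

Area of P2's cell: 247.4094

1. box [0,46]×[0,51]: [(0, 0) (46, 0) (46, 51) (0, 51)]
2. ⊥bis P2·P0 via (11.935,41.74): [(27.6583, 0) (46, 0) (46, 51) (8.4468, 51)]  |A|=1425.3204
3. ⊥bis P2·P1 via (21.49,39.29): [(14.6264, 34.5953) (38.6101, 51) (8.4468, 51)]  |A|=247.4094
4. canonical 3-gon: [(14.6264, 34.5953) (38.6101, 51) (8.4468, 51)]
5. shoelace: 247.4094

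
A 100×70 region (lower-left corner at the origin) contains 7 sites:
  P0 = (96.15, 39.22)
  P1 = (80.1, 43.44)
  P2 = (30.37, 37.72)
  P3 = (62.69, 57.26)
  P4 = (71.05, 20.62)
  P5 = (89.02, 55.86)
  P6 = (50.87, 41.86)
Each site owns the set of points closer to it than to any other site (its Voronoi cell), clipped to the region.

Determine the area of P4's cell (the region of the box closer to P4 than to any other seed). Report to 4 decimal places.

Area of P4's cell: 1475.8074

1. box [0,100]×[0,70]: [(0, 0) (100, 0) (100, 70) (0, 70)]
2. ⊥bis P4·P0 via (83.6,29.92): [(0, 0) (100, 0) (100, 7.7888) (53.8993, 70) (0, 70)]  |A|=5566.0099
3. ⊥bis P4·P1 via (75.575,32.03): [(0, 62.0017) (0, 0) (100, 0) (100, 7.7888) (84.7256, 28.401)]  |A|=4106.1015
4. ⊥bis P4·P2 via (50.71,29.17): [(55.2933, 40.0734) (38.4483, 0) (100, 0) (100, 7.7888) (84.7256, 28.401)]  |A|=1621.5876
5. ⊥bis P4·P3 via (66.87,38.94): [(61.3354, 37.6772) (53.5382, 35.8981) (38.4483, 0) (100, 0) (100, 7.7888) (84.7256, 28.401)]  |A|=1606.8713
6. ⊥bis P4·P5 via (80.035,38.24): [(61.3354, 37.6772) (53.5382, 35.8981) (38.4483, 0) (100, 0) (100, 7.7888) (84.7256, 28.401)]  |A|=1606.8713
7. ⊥bis P4·P6 via (60.96,31.24): [(65.8506, 35.8865) (45.3431, 16.4025) (38.4483, 0) (100, 0) (100, 7.7888) (84.7256, 28.401)]  |A|=1475.8074
8. canonical 6-gon: [(65.8506, 35.8865) (45.3431, 16.4025) (38.4483, 0) (100, 0) (100, 7.7888) (84.7256, 28.401)]
9. shoelace: 1475.8074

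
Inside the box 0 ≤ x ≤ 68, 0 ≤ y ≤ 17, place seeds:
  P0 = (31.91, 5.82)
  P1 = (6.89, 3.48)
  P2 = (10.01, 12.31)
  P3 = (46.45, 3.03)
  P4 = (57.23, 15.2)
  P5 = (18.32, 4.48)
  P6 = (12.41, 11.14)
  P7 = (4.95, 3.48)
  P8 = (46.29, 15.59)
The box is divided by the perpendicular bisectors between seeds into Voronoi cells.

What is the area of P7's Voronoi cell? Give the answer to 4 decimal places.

1. box [0,68]×[0,17]: [(0, 0) (68, 0) (68, 17) (0, 17)]
2. ⊥bis P7·P0 via (18.43,4.65): [(0, 0) (18.8336, 0) (17.3581, 17) (0, 17)]  |A|=307.6293
3. ⊥bis P7·P1 via (5.92,3.48): [(0, 0) (5.92, 0) (5.92, 17) (0, 17)]  |A|=100.64
4. ⊥bis P7·P2 via (7.48,7.895): [(0, 12.1814) (0, 0) (5.92, 0) (5.92, 8.789)]  |A|=62.0722
5. ⊥bis P7·P3 via (25.7,3.255): [(0, 12.1814) (0, 0) (5.92, 0) (5.92, 8.789)]  |A|=62.0722
6. ⊥bis P7·P4 via (31.09,9.34): [(0, 12.1814) (0, 0) (5.92, 0) (5.92, 8.789)]  |A|=62.0722
7. ⊥bis P7·P5 via (11.635,3.98): [(0, 12.1814) (0, 0) (5.92, 0) (5.92, 8.789)]  |A|=62.0722
8. ⊥bis P7·P6 via (8.68,7.31): [(0, 12.1814) (0, 0) (5.92, 0) (5.92, 8.789)]  |A|=62.0722
9. ⊥bis P7·P8 via (25.62,9.535): [(0, 12.1814) (0, 0) (5.92, 0) (5.92, 8.789)]  |A|=62.0722
10. canonical 4-gon: [(0, 12.1814) (0, 0) (5.92, 0) (5.92, 8.789)]
11. shoelace: 62.0722

Area of P7's cell: 62.0722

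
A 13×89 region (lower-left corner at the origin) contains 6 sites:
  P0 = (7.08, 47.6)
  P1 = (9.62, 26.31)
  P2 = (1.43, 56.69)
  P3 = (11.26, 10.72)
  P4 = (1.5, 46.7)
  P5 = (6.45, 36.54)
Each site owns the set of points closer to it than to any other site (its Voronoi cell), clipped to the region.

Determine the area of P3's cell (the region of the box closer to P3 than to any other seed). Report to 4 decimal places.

1. box [0,13]×[0,89]: [(0, 0) (13, 0) (13, 89) (0, 89)]
2. ⊥bis P3·P0 via (9.17,29.16): [(0, 28.1207) (0, 0) (13, 0) (13, 29.5941)]  |A|=375.1459
3. ⊥bis P3·P1 via (10.44,18.515): [(0, 17.4168) (0, 0) (13, 0) (13, 18.7843)]  |A|=235.3069
4. ⊥bis P3·P2 via (6.345,33.705): [(0, 17.4168) (0, 0) (13, 0) (13, 18.7843)]  |A|=235.3069
5. ⊥bis P3·P4 via (6.38,28.71): [(0, 17.4168) (0, 0) (13, 0) (13, 18.7843)]  |A|=235.3069
6. ⊥bis P3·P5 via (8.855,23.63): [(0, 17.4168) (0, 0) (13, 0) (13, 18.7843)]  |A|=235.3069
7. canonical 4-gon: [(0, 17.4168) (0, 0) (13, 0) (13, 18.7843)]
8. shoelace: 235.3069

Area of P3's cell: 235.3069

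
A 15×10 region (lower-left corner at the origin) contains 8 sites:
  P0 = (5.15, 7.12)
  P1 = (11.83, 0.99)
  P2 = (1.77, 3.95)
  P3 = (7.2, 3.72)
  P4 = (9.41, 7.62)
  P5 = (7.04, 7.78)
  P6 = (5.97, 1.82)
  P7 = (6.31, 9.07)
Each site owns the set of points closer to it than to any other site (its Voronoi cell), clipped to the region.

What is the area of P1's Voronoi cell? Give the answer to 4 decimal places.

1. box [0,15]×[0,10]: [(0, 0) (15, 0) (15, 10) (0, 10)]
2. ⊥bis P1·P0 via (8.49,4.055): [(4.7689, 0) (15, 0) (15, 10) (13.9455, 10)]  |A|=56.4281
3. ⊥bis P1·P2 via (6.8,2.47): [(6.6889, 2.0922) (6.0732, 0) (15, 0) (15, 10) (13.9455, 10)]  |A|=55.0635
4. ⊥bis P1·P3 via (9.515,2.355): [(8.1264, 0) (15, 0) (15, 10) (14.0227, 10)]  |A|=39.2542
5. ⊥bis P1·P4 via (10.62,4.305): [(10.6771, 4.3258) (8.1264, 0) (15, 0) (15, 5.9037)]  |A|=27.6277
6. ⊥bis P1·P5 via (9.435,4.385): [(10.6771, 4.3258) (8.1264, 0) (15, 0) (15, 5.9037)]  |A|=27.6277
7. ⊥bis P1·P6 via (8.9,1.405): [(10.6771, 4.3258) (8.8827, 1.2826) (8.701, 0) (15, 0) (15, 5.9037)]  |A|=27.2592
8. ⊥bis P1·P7 via (9.07,5.03): [(10.6771, 4.3258) (8.8827, 1.2826) (8.701, 0) (15, 0) (15, 5.9037)]  |A|=27.2592
9. canonical 5-gon: [(10.6771, 4.3258) (8.8827, 1.2826) (8.701, 0) (15, 0) (15, 5.9037)]
10. shoelace: 27.2592

Area of P1's cell: 27.2592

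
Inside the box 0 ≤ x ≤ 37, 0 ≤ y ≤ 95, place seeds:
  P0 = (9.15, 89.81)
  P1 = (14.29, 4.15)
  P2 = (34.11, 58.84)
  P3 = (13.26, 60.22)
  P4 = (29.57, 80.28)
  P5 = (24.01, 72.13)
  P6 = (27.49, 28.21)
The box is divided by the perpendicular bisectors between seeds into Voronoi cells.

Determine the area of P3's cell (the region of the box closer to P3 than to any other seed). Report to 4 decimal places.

1. box [0,37]×[0,95]: [(0, 0) (37, 0) (37, 95) (0, 95)]
2. ⊥bis P3·P0 via (11.205,75.015): [(0, 73.4586) (0, 0) (37, 0) (37, 78.5979)]  |A|=2813.0457
3. ⊥bis P3·P1 via (13.775,32.185): [(0, 73.4586) (0, 31.932) (37, 32.6116) (37, 78.5979)]  |A|=1618.9892
4. ⊥bis P3·P2 via (23.685,59.53): [(24.8352, 76.9082) (0, 73.4586) (0, 31.932) (21.885, 32.334)]  |A|=1002.8221
5. ⊥bis P3·P4 via (21.415,70.25): [(24.2424, 67.9512) (14.9198, 75.531) (0, 73.4586) (0, 31.932) (21.885, 32.334)]  |A|=958.824
6. ⊥bis P3·P5 via (18.635,66.175): [(23.8153, 61.4992) (9.1564, 74.7304) (0, 73.4586) (0, 31.932) (21.885, 32.334)]  |A|=883.1349
7. ⊥bis P3·P6 via (20.375,44.215): [(22.741, 45.2668) (23.8153, 61.4992) (9.1564, 74.7304) (0, 73.4586) (0, 35.1573)]  |A|=705.1159
8. canonical 5-gon: [(22.741, 45.2668) (23.8153, 61.4992) (9.1564, 74.7304) (0, 73.4586) (0, 35.1573)]
9. shoelace: 705.1159

Area of P3's cell: 705.1159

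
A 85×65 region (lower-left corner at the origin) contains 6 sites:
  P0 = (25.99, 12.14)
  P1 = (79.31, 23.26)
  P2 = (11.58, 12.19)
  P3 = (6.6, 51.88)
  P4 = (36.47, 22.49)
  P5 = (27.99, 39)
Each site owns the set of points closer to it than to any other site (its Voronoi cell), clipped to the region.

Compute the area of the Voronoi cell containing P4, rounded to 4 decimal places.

1. box [0,85]×[0,65]: [(0, 0) (85, 0) (85, 65) (0, 65)]
2. ⊥bis P4·P0 via (31.23,17.315): [(0, 48.9373) (48.3302, 0) (85, 0) (85, 65) (0, 65)]  |A|=4342.4258
3. ⊥bis P4·P1 via (57.89,22.875): [(0, 48.9373) (48.3302, 0) (58.3012, 0) (57.1329, 65) (0, 65)]  |A|=2569.0309
4. ⊥bis P4·P2 via (24.025,17.34): [(18.8464, 29.8542) (48.3302, 0) (58.3012, 0) (57.1329, 65) (4.3023, 65)]  |A|=2342.0648
5. ⊥bis P4·P3 via (21.535,37.185): [(17.5069, 33.0911) (18.8464, 29.8542) (48.3302, 0) (58.3012, 0) (57.1329, 65) (48.903, 65)]  |A|=1630.4844
6. ⊥bis P4·P5 via (32.23,30.745): [(22.7668, 25.8845) (48.3302, 0) (58.3012, 0) (57.5151, 43.7321)]  |A|=895.8689
7. canonical 4-gon: [(22.7668, 25.8845) (48.3302, 0) (58.3012, 0) (57.5151, 43.7321)]
8. shoelace: 895.8689

Area of P4's cell: 895.8689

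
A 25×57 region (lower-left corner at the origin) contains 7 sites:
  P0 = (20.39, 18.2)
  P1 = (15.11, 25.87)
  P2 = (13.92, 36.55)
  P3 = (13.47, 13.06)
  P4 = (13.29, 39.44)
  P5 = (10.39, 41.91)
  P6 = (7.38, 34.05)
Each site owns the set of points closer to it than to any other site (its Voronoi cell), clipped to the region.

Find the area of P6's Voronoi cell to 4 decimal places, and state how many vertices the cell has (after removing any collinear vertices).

Area of P6's cell: 162.3387 (6 vertices)

1. box [0,25]×[0,57]: [(0, 0) (25, 0) (25, 57) (0, 57)]
2. ⊥bis P6·P0 via (13.885,26.125): [(0, 14.7279) (25, 35.2484) (25, 57) (0, 57)]  |A|=800.2959
3. ⊥bis P6·P1 via (11.245,29.96): [(0, 19.3336) (25, 42.9583) (25, 57) (0, 57)]  |A|=646.351
4. ⊥bis P6·P2 via (10.65,35.3): [(0, 19.3336) (12.3075, 30.964) (2.3549, 57) (0, 57)]  |A|=262.4451
5. ⊥bis P6·P3 via (10.425,23.555): [(0, 20.5303) (1.8274, 21.0605) (12.3075, 30.964) (2.3549, 57) (0, 57)]  |A|=261.3517
6. ⊥bis P6·P4 via (10.335,36.745): [(0, 48.0771) (0, 20.5303) (1.8274, 21.0605) (12.3075, 30.964) (9.9263, 37.1931)]  |A|=193.744
7. ⊥bis P6·P5 via (8.885,37.98): [(9.3824, 37.7895) (0, 41.3825) (0, 20.5303) (1.8274, 21.0605) (12.3075, 30.964) (9.9263, 37.1931)]  |A|=162.3387
8. canonical 6-gon: [(9.3824, 37.7895) (0, 41.3825) (0, 20.5303) (1.8274, 21.0605) (12.3075, 30.964) (9.9263, 37.1931)]
9. shoelace: 162.3387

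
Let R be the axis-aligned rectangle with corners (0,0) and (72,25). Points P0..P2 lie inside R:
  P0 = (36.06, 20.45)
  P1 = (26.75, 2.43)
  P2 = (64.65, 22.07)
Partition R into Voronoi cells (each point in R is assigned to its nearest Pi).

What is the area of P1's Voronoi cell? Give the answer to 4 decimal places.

Area of P1's cell: 733.0394

1. box [0,72]×[0,25]: [(0, 0) (72, 0) (72, 25) (0, 25)]
2. ⊥bis P1·P0 via (31.405,11.44): [(0, 0) (53.5477, 0) (5.1589, 25) (0, 25)]  |A|=733.8328
3. ⊥bis P1·P2 via (45.7,12.25): [(0, 0) (52.048, 0) (51.4997, 1.0581) (5.1589, 25) (0, 25)]  |A|=733.0394
4. canonical 5-gon: [(0, 0) (52.048, 0) (51.4997, 1.0581) (5.1589, 25) (0, 25)]
5. shoelace: 733.0394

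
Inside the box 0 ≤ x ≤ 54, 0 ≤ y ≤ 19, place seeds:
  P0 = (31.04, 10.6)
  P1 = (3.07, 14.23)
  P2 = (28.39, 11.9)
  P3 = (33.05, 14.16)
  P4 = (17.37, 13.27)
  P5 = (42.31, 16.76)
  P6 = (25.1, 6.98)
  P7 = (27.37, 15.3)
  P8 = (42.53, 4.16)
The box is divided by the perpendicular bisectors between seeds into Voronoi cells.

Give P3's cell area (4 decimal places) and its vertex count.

1. box [0,54]×[0,19]: [(0, 0) (54, 0) (54, 19) (0, 19)]
2. ⊥bis P3·P0 via (32.045,12.38): [(53.9718, 0) (54, 0) (54, 19) (20.32, 19)]  |A|=320.228
3. ⊥bis P3·P1 via (18.06,14.195): [(53.9718, 0) (54, 0) (54, 19) (20.32, 19)]  |A|=320.228
4. ⊥bis P3·P2 via (30.72,13.03): [(30.6545, 13.1651) (53.9718, 0) (54, 0) (54, 19) (27.8247, 19)]  |A|=298.3335
5. ⊥bis P3·P4 via (25.21,13.715): [(30.6545, 13.1651) (53.9718, 0) (54, 0) (54, 19) (27.8247, 19)]  |A|=298.3335
6. ⊥bis P3·P5 via (37.68,15.46): [(30.6545, 13.1651) (39.7693, 8.0188) (36.686, 19) (27.8247, 19)]  |A|=67.9649
7. ⊥bis P3·P6 via (29.075,10.57): [(30.6545, 13.1651) (39.7693, 8.0188) (36.686, 19) (27.8247, 19)]  |A|=67.9649
8. ⊥bis P3·P7 via (30.21,14.73): [(30.118, 14.2714) (30.6545, 13.1651) (39.7693, 8.0188) (36.686, 19) (31.067, 19)]  |A|=60.299
9. ⊥bis P3·P8 via (37.79,9.16): [(30.118, 14.2714) (30.6545, 13.1651) (37.7744, 9.1452) (39.1002, 10.402) (36.686, 19) (31.067, 19)]  |A|=58.2986
10. canonical 6-gon: [(30.118, 14.2714) (30.6545, 13.1651) (37.7744, 9.1452) (39.1002, 10.402) (36.686, 19) (31.067, 19)]
11. shoelace: 58.2986

Area of P3's cell: 58.2986 (6 vertices)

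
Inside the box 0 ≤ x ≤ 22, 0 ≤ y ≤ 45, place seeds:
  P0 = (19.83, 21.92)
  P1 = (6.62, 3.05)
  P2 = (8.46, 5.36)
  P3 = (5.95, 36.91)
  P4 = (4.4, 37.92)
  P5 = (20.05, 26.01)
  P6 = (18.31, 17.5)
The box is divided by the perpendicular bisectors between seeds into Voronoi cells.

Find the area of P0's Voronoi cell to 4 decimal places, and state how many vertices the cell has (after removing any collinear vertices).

Area of P0's cell: 44.3945 (4 vertices)

1. box [0,22]×[0,45]: [(0, 0) (22, 0) (22, 45) (0, 45)]
2. ⊥bis P0·P1 via (13.225,12.485): [(0, 21.7432) (22, 6.342) (22, 45) (0, 45)]  |A|=681.0624
3. ⊥bis P0·P2 via (14.145,13.64): [(0, 23.3519) (22, 8.2468) (22, 45) (0, 45)]  |A|=642.4145
4. ⊥bis P0·P3 via (12.89,29.415): [(3.6417, 20.8515) (22, 8.2468) (22, 37.8504)]  |A|=271.7362
5. ⊥bis P0·P4 via (12.115,29.92): [(3.6417, 20.8515) (22, 8.2468) (22, 37.8504)]  |A|=271.7362
6. ⊥bis P0·P5 via (19.94,23.965): [(7.7144, 24.6226) (3.6417, 20.8515) (22, 8.2468) (22, 23.8542)]  |A|=171.7637
7. ⊥bis P0·P6 via (19.07,19.71): [(7.7144, 24.6226) (6.9209, 23.888) (22, 18.7024) (22, 23.8542)]  |A|=44.3945
8. canonical 4-gon: [(7.7144, 24.6226) (6.9209, 23.888) (22, 18.7024) (22, 23.8542)]
9. shoelace: 44.3945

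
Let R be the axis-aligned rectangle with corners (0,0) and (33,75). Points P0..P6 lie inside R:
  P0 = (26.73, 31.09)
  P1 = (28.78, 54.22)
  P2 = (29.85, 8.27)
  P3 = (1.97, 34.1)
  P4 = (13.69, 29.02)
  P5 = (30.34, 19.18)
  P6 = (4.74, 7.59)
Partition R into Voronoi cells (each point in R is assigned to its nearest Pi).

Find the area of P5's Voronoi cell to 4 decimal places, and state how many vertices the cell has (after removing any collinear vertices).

1. box [0,33]×[0,75]: [(0, 0) (33, 0) (33, 75) (0, 75)]
2. ⊥bis P5·P0 via (28.535,25.135): [(0, 16.4859) (0, 0) (33, 0) (33, 26.4884)]  |A|=709.0747
3. ⊥bis P5·P1 via (29.56,36.7): [(0, 16.4859) (0, 0) (33, 0) (33, 26.4884)]  |A|=709.0747
4. ⊥bis P5·P2 via (30.095,13.725): [(0, 16.4859) (0, 15.0767) (33, 13.5945) (33, 26.4884)]  |A|=236.0002
5. ⊥bis P5·P3 via (16.155,26.64): [(12.8657, 20.3855) (9.8413, 14.6347) (33, 13.5945) (33, 26.4884)]  |A|=197.9685
6. ⊥bis P5·P4 via (22.015,24.1): [(21.3373, 22.9533) (16.2509, 14.3468) (33, 13.5945) (33, 26.4884)]  |A|=149.1774
7. ⊥bis P5·P6 via (17.54,13.385): [(21.3373, 22.9533) (16.7343, 15.1647) (17.1223, 14.3076) (33, 13.5945) (33, 26.4884)]  |A|=148.8116
8. canonical 5-gon: [(21.3373, 22.9533) (16.7343, 15.1647) (17.1223, 14.3076) (33, 13.5945) (33, 26.4884)]
9. shoelace: 148.8116

Area of P5's cell: 148.8116 (5 vertices)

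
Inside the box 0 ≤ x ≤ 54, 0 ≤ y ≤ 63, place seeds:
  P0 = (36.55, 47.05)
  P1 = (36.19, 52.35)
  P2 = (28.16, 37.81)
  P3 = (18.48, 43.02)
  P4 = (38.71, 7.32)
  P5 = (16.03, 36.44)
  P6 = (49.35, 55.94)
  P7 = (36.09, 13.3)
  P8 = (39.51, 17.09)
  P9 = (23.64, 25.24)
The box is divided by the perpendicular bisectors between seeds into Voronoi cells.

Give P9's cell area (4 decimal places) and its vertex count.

Area of P9's cell: 647.4834 (6 vertices)

1. box [0,54]×[0,63]: [(0, 0) (54, 0) (54, 63) (0, 63)]
2. ⊥bis P9·P0 via (30.095,36.145): [(0, 53.9591) (0, 0) (54, 0) (54, 21.9949)]  |A|=2050.7593
3. ⊥bis P9·P1 via (29.915,38.795): [(10.1985, 47.9223) (0, 52.6435) (0, 0) (54, 0) (54, 21.9949)]  |A|=2044.0506
4. ⊥bis P9·P2 via (25.9,31.525): [(0, 40.8383) (0, 0) (54, 0) (54, 21.4206)]  |A|=1680.9906
5. ⊥bis P9·P3 via (21.06,34.13): [(19.7294, 33.7439) (0, 28.0181) (0, 0) (54, 0) (54, 21.4206)]  |A|=1554.5231
6. ⊥bis P9·P4 via (31.175,16.28): [(42.2934, 25.6301) (19.7294, 33.7439) (0, 28.0181) (0, 0) (11.8162, 0)]  |A|=888.553
7. ⊥bis P9·P5 via (19.835,30.84): [(42.2934, 25.6301) (22.5932, 32.7141) (0, 17.3628) (0, 0) (11.8162, 0)]  |A|=749.8279
8. ⊥bis P9·P6 via (36.495,40.59): [(42.2934, 25.6301) (22.5932, 32.7141) (0, 17.3628) (0, 0) (11.8162, 0)]  |A|=749.8279
9. ⊥bis P9·P7 via (29.865,19.27): [(37.5875, 27.3223) (22.5932, 32.7141) (0, 17.3628) (0, 0) (11.3844, 0)]  |A|=657.8354
10. ⊥bis P9·P8 via (31.575,21.165): [(31.4512, 20.924) (35.1814, 28.1875) (22.5932, 32.7141) (0, 17.3628) (0, 0) (11.3844, 0)]  |A|=647.4834
11. canonical 6-gon: [(31.4512, 20.924) (35.1814, 28.1875) (22.5932, 32.7141) (0, 17.3628) (0, 0) (11.3844, 0)]
12. shoelace: 647.4834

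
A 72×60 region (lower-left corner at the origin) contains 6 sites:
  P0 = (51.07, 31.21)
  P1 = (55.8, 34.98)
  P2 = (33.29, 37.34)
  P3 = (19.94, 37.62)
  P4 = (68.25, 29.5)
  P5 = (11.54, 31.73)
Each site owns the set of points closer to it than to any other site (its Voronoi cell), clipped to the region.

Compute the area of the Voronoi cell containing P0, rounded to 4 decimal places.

1. box [0,72]×[0,60]: [(0, 0) (72, 0) (72, 60) (0, 60)]
2. ⊥bis P0·P1 via (53.435,33.095): [(0, 0) (72, 0) (72, 9.8026) (31.9906, 60) (0, 60)]  |A|=3315.8164
3. ⊥bis P0·P2 via (42.18,34.275): [(30.363, 0) (72, 0) (72, 9.8026) (45.2945, 43.3085)]  |A|=1032.5081
4. ⊥bis P0·P3 via (35.505,34.415): [(30.363, 0) (72, 0) (72, 9.8026) (45.2945, 43.3085)]  |A|=1032.5081
5. ⊥bis P0·P4 via (59.66,30.355): [(30.363, 0) (56.6386, 0) (59.2114, 25.8477) (45.2945, 43.3085)]  |A|=771.2992
6. ⊥bis P0·P5 via (31.305,31.47): [(30.912, 1.5922) (30.891, 0) (56.6386, 0) (59.2114, 25.8477) (45.2945, 43.3085)]  |A|=770.8789
7. canonical 5-gon: [(30.912, 1.5922) (30.891, 0) (56.6386, 0) (59.2114, 25.8477) (45.2945, 43.3085)]
8. shoelace: 770.8789

Area of P0's cell: 770.8789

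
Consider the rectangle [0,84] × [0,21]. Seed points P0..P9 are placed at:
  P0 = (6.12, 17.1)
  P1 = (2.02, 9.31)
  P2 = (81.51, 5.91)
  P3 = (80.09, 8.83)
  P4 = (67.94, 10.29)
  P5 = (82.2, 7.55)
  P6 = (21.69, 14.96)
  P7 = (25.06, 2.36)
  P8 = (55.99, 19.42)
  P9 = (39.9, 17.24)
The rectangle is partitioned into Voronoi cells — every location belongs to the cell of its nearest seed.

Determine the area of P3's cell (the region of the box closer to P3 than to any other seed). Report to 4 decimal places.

1. box [0,84]×[0,21]: [(0, 0) (84, 0) (84, 21) (0, 21)]
2. ⊥bis P3·P0 via (43.105,12.965): [(41.6555, 0) (84, 0) (84, 21) (44.0033, 21)]  |A|=864.5824
3. ⊥bis P3·P1 via (41.055,9.07): [(41.6555, 0) (84, 0) (84, 21) (44.0033, 21)]  |A|=864.5824
4. ⊥bis P3·P2 via (80.8,7.37): [(41.6555, 0) (65.6448, 0) (84, 8.9262) (84, 21) (44.0033, 21)]  |A|=782.6616
5. ⊥bis P3·P4 via (74.015,9.56): [(73.3144, 3.7297) (84, 8.9262) (84, 21) (75.3897, 21)]  |A|=138.8592
6. ⊥bis P3·P5 via (81.145,8.19): [(73.3144, 3.7297) (80.5838, 7.2648) (84, 12.8963) (84, 21) (75.3897, 21)]  |A|=132.0778
7. ⊥bis P3·P6 via (50.89,11.895): [(73.3144, 3.7297) (80.5838, 7.2648) (84, 12.8963) (84, 21) (75.3897, 21)]  |A|=132.0778
8. ⊥bis P3·P7 via (52.575,5.595): [(73.3144, 3.7297) (80.5838, 7.2648) (84, 12.8963) (84, 21) (75.3897, 21)]  |A|=132.0778
9. ⊥bis P3·P8 via (68.04,14.125): [(73.3144, 3.7297) (80.5838, 7.2648) (84, 12.8963) (84, 21) (75.3897, 21)]  |A|=132.0778
10. ⊥bis P3·P9 via (59.995,13.035): [(73.3144, 3.7297) (80.5838, 7.2648) (84, 12.8963) (84, 21) (75.3897, 21)]  |A|=132.0778
11. canonical 5-gon: [(73.3144, 3.7297) (80.5838, 7.2648) (84, 12.8963) (84, 21) (75.3897, 21)]
12. shoelace: 132.0778

Area of P3's cell: 132.0778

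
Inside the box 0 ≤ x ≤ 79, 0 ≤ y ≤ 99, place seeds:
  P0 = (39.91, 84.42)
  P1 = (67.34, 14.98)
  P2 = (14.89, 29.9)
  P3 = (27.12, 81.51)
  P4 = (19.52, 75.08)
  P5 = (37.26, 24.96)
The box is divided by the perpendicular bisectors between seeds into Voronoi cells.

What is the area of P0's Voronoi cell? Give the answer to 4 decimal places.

1. box [0,79]×[0,99]: [(0, 0) (79, 0) (79, 99) (0, 99)]
2. ⊥bis P0·P1 via (53.625,49.7): [(0, 28.5172) (79, 59.7236) (79, 99) (0, 99)]  |A|=4335.4899
3. ⊥bis P0·P2 via (27.4,57.16): [(0, 69.7342) (48.2674, 47.5837) (79, 59.7236) (79, 99) (0, 99)]  |A|=3340.77
4. ⊥bis P0·P3 via (33.515,82.965): [(40.7836, 51.0181) (48.2674, 47.5837) (79, 59.7236) (79, 99) (29.8667, 99)]  |A|=2027.4577
5. ⊥bis P0·P4 via (29.715,79.75): [(38.7185, 60.0946) (43.4331, 49.8022) (48.2674, 47.5837) (79, 59.7236) (79, 99) (29.8667, 99)]  |A|=2016.689
6. ⊥bis P0·P5 via (38.585,54.69): [(38.7185, 60.0946) (41.2486, 54.5713) (63.4518, 53.5817) (79, 59.7236) (79, 99) (29.8667, 99)]  |A|=1933.4834
7. canonical 6-gon: [(38.7185, 60.0946) (41.2486, 54.5713) (63.4518, 53.5817) (79, 59.7236) (79, 99) (29.8667, 99)]
8. shoelace: 1933.4834

Area of P0's cell: 1933.4834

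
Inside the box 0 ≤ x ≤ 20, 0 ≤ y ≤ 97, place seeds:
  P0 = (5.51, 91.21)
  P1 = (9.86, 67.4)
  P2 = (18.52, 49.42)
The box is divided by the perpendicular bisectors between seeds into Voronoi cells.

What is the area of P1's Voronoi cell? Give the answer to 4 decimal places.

1. box [0,20]×[0,97]: [(0, 0) (20, 0) (20, 97) (0, 97)]
2. ⊥bis P1·P0 via (7.685,79.305): [(0, 77.901) (0, 0) (20, 0) (20, 81.5549)]  |A|=1594.5588
3. ⊥bis P1·P2 via (14.19,58.41): [(0, 77.901) (0, 51.5754) (20, 61.2084) (20, 81.5549)]  |A|=466.7208
4. canonical 4-gon: [(0, 77.901) (0, 51.5754) (20, 61.2084) (20, 81.5549)]
5. shoelace: 466.7208

Area of P1's cell: 466.7208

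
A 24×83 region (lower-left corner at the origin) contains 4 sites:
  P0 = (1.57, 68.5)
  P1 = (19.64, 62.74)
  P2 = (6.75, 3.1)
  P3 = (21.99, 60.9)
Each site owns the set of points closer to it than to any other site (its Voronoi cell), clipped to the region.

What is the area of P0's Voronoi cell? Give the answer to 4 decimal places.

Area of P0's cell: 407.2035

1. box [0,24]×[0,83]: [(0, 0) (24, 0) (24, 83) (0, 83)]
2. ⊥bis P0·P1 via (10.605,65.62): [(0, 32.3505) (16.1451, 83) (0, 83)]  |A|=408.8695
3. ⊥bis P0·P2 via (4.16,35.8): [(0, 35.4705) (1.0203, 35.5513) (16.1451, 83) (0, 83)]  |A|=407.2779
4. ⊥bis P0·P3 via (11.78,64.7): [(0, 35.4705) (0.9286, 35.5441) (1.5512, 37.2167) (16.1451, 83) (0, 83)]  |A|=407.2035
5. canonical 5-gon: [(0, 35.4705) (0.9286, 35.5441) (1.5512, 37.2167) (16.1451, 83) (0, 83)]
6. shoelace: 407.2035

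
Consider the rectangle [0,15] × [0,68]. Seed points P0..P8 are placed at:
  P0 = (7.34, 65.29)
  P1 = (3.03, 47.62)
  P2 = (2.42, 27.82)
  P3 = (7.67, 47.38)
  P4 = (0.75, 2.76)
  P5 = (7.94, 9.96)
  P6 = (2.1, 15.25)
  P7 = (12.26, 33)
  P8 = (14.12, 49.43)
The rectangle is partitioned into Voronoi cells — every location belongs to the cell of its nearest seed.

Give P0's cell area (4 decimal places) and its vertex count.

1. box [0,15]×[0,68]: [(0, 0) (15, 0) (15, 68) (0, 68)]
2. ⊥bis P0·P1 via (5.185,56.455): [(0, 57.7197) (15, 54.061) (15, 68) (0, 68)]  |A|=181.645
3. ⊥bis P0·P2 via (4.88,46.555): [(0, 57.7197) (15, 54.061) (15, 68) (0, 68)]  |A|=181.645
4. ⊥bis P0·P3 via (7.505,56.335): [(0, 57.7197) (5.8054, 56.3037) (15, 56.4731) (15, 68) (0, 68)]  |A|=170.5556
5. ⊥bis P0·P4 via (4.045,34.025): [(0, 57.7197) (5.8054, 56.3037) (15, 56.4731) (15, 68) (0, 68)]  |A|=170.5556
6. ⊥bis P0·P5 via (7.64,37.625): [(0, 57.7197) (5.8054, 56.3037) (15, 56.4731) (15, 68) (0, 68)]  |A|=170.5556
7. ⊥bis P0·P6 via (4.72,40.27): [(0, 57.7197) (5.8054, 56.3037) (15, 56.4731) (15, 68) (0, 68)]  |A|=170.5556
8. ⊥bis P0·P7 via (9.8,49.145): [(0, 57.7197) (5.8054, 56.3037) (15, 56.4731) (15, 68) (0, 68)]  |A|=170.5556
9. ⊥bis P0·P8 via (10.73,57.36): [(0, 57.7197) (5.8054, 56.3037) (8.3695, 56.3509) (15, 59.1854) (15, 68) (0, 68)]  |A|=161.5638
10. canonical 6-gon: [(0, 57.7197) (5.8054, 56.3037) (8.3695, 56.3509) (15, 59.1854) (15, 68) (0, 68)]
11. shoelace: 161.5638

Area of P0's cell: 161.5638 (6 vertices)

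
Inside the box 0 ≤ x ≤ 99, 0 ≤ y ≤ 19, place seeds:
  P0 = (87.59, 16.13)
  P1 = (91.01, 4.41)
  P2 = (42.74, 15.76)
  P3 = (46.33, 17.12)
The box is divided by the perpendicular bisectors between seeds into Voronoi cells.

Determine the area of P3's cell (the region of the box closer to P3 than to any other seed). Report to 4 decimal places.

Area of P3's cell: 371.1295

1. box [0,99]×[0,19]: [(0, 0) (99, 0) (99, 19) (0, 19)]
2. ⊥bis P3·P0 via (66.96,16.625): [(0, 0) (66.5611, 0) (67.017, 19) (0, 19)]  |A|=1268.9918
3. ⊥bis P3·P1 via (68.67,10.765): [(0, 0) (65.6077, 0) (66.6489, 3.6602) (67.017, 19) (0, 19)]  |A|=1267.247
4. ⊥bis P3·P2 via (44.535,16.44): [(50.763, 0) (65.6077, 0) (66.6489, 3.6602) (67.017, 19) (43.5652, 19)]  |A|=371.1295
5. canonical 5-gon: [(50.763, 0) (65.6077, 0) (66.6489, 3.6602) (67.017, 19) (43.5652, 19)]
6. shoelace: 371.1295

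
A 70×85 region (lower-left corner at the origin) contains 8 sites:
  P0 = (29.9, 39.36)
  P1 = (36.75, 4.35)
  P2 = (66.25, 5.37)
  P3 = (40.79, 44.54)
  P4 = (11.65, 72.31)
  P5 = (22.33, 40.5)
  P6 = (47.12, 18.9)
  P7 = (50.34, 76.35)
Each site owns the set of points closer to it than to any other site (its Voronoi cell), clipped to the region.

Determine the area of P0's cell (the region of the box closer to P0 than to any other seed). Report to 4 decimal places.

1. box [0,70]×[0,85]: [(0, 0) (70, 0) (70, 85) (0, 85)]
2. ⊥bis P0·P1 via (33.325,21.855): [(0, 15.3347) (70, 29.0308) (70, 85) (0, 85)]  |A|=4397.2091
3. ⊥bis P0·P2 via (48.075,22.365): [(0, 15.3347) (50.7942, 25.273) (70, 45.8123) (70, 85) (0, 85)]  |A|=4236.0577
4. ⊥bis P0·P3 via (35.345,41.95): [(0, 15.3347) (43.9177, 23.9275) (14.8676, 85) (0, 85)]  |A|=1983.7691
5. ⊥bis P0·P4 via (20.775,55.835): [(0, 44.3284) (0, 15.3347) (43.9177, 23.9275) (27.0794, 59.3268)]  |A|=1242.2376
6. ⊥bis P0·P5 via (26.115,39.93): [(23.0915, 19.8527) (43.9177, 23.9275) (28.5656, 56.2025)]  |A|=367.3612
7. ⊥bis P0·P6 via (38.51,29.13): [(23.0915, 19.8527) (28.8186, 20.9733) (40.6045, 30.8928) (28.5656, 56.2025)]  |A|=309.8824
8. ⊥bis P0·P7 via (40.12,57.855): [(23.0915, 19.8527) (28.8186, 20.9733) (40.6045, 30.8928) (28.5656, 56.2025)]  |A|=309.8824
9. canonical 4-gon: [(23.0915, 19.8527) (28.8186, 20.9733) (40.6045, 30.8928) (28.5656, 56.2025)]
10. shoelace: 309.8824

Area of P0's cell: 309.8824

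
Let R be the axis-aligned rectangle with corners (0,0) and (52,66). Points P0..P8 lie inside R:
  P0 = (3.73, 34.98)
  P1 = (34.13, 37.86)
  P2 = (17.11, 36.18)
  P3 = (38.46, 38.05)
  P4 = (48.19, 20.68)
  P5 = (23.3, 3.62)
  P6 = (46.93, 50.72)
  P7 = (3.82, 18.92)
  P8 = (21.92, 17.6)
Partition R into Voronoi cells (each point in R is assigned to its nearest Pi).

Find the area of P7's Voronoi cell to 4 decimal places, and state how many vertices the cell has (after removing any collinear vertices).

1. box [0,52]×[0,66]: [(0, 0) (52, 0) (52, 66) (0, 66)]
2. ⊥bis P7·P0 via (3.775,26.95): [(0, 26.9288) (0, 0) (52, 0) (52, 27.2203)]  |A|=1407.8765
3. ⊥bis P7·P1 via (18.975,28.39): [(19.8186, 27.0399) (0, 26.9288) (0, 0) (36.7152, 0)]  |A|=763.2349
4. ⊥bis P7·P2 via (10.465,27.55): [(27.8782, 14.142) (11.1903, 26.9916) (0, 26.9288) (0, 0) (36.7152, 0)]  |A|=707.3961
5. ⊥bis P7·P3 via (21.14,28.485): [(27.8782, 14.142) (11.1903, 26.9916) (0, 26.9288) (0, 0) (36.7152, 0)]  |A|=707.3961
6. ⊥bis P7·P4 via (26.005,19.8): [(26.1775, 15.4516) (11.1903, 26.9916) (0, 26.9288) (0, 0) (26.7904, 0)]  |A|=624.4792
7. ⊥bis P7·P5 via (13.56,11.27): [(20.3616, 19.9298) (11.1903, 26.9916) (0, 26.9288) (0, 0) (4.7083, 0)]  |A|=360.8736
8. ⊥bis P7·P6 via (25.375,34.82): [(20.3616, 19.9298) (11.1903, 26.9916) (0, 26.9288) (0, 0) (4.7083, 0)]  |A|=360.8736
9. ⊥bis P7·P8 via (12.87,18.26): [(12.2374, 9.5861) (13.3836, 25.3027) (11.1903, 26.9916) (0, 26.9288) (0, 0) (4.7083, 0)]  |A|=302.9596
10. canonical 6-gon: [(12.2374, 9.5861) (13.3836, 25.3027) (11.1903, 26.9916) (0, 26.9288) (0, 0) (4.7083, 0)]
11. shoelace: 302.9596

Area of P7's cell: 302.9596 (6 vertices)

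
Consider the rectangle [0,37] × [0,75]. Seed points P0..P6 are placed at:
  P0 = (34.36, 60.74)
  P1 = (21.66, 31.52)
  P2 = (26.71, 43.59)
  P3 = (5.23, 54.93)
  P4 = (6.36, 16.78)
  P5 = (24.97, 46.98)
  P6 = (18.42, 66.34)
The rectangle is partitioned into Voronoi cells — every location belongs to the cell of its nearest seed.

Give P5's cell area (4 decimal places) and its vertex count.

1. box [0,37]×[0,75]: [(0, 0) (37, 0) (37, 75) (0, 75)]
2. ⊥bis P5·P0 via (29.665,53.86): [(0, 74.1038) (0, 0) (37, 0) (37, 48.8545)]  |A|=2274.7281
3. ⊥bis P5·P1 via (23.315,39.25): [(0, 74.1038) (0, 44.2418) (37, 36.32) (37, 48.8545)]  |A|=784.335
4. ⊥bis P5·P2 via (25.84,45.285): [(35.1946, 50.0865) (0, 74.1038) (0, 44.2418) (16.7998, 40.6449)]  |A|=637.8818
5. ⊥bis P5·P3 via (15.1,50.955): [(35.1946, 50.0865) (19.1577, 61.0303) (11.4123, 41.7984) (16.7998, 40.6449)]  |A|=232.6353
6. ⊥bis P5·P4 via (15.665,31.88): [(35.1946, 50.0865) (19.1577, 61.0303) (11.4123, 41.7984) (16.7998, 40.6449)]  |A|=232.6353
7. ⊥bis P5·P6 via (21.695,56.66): [(35.1946, 50.0865) (24.2802, 57.5346) (16.7197, 54.9767) (11.4123, 41.7984) (16.7998, 40.6449)]  |A|=212.8692
8. canonical 5-gon: [(35.1946, 50.0865) (24.2802, 57.5346) (16.7197, 54.9767) (11.4123, 41.7984) (16.7998, 40.6449)]
9. shoelace: 212.8692

Area of P5's cell: 212.8692 (5 vertices)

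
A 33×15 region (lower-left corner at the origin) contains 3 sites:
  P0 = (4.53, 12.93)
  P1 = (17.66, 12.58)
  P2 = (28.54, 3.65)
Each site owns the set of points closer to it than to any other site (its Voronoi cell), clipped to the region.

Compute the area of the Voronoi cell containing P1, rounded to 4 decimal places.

1. box [0,33]×[0,15]: [(0, 0) (33, 0) (33, 15) (0, 15)]
2. ⊥bis P1·P0 via (11.095,12.755): [(10.755, 0) (33, 0) (33, 15) (11.1548, 15)]  |A|=330.6762
3. ⊥bis P1·P2 via (23.1,8.115): [(10.755, 0) (16.4394, 0) (28.751, 15) (11.1548, 15)]  |A|=174.6046
4. canonical 4-gon: [(10.755, 0) (16.4394, 0) (28.751, 15) (11.1548, 15)]
5. shoelace: 174.6046

Area of P1's cell: 174.6046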